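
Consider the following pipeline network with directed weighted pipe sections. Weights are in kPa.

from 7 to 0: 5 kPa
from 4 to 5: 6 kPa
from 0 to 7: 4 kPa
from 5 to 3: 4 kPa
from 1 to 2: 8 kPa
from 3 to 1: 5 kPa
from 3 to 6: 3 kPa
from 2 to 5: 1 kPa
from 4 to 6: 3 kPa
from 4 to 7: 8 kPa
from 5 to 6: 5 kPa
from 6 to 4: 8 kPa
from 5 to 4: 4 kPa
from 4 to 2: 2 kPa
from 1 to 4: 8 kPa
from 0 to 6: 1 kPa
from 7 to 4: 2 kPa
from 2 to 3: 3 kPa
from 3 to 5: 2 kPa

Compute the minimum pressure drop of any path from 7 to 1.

Compare a few routes:
7 - 4 - 2 - 3 - 1: 2+2+3+5 = 12
7 - 4 - 2 - 5 - 3 - 1: 2+2+1+4+5 = 14
The minimum is 12 kPa via 7 - 4 - 2 - 3 - 1.

12 kPa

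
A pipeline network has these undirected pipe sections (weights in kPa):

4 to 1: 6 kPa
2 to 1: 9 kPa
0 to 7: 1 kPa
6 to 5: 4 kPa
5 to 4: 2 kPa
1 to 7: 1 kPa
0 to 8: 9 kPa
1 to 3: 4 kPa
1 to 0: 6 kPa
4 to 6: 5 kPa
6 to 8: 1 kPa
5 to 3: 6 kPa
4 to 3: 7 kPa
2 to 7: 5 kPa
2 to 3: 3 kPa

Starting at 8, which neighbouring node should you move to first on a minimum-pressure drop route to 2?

6

Enumerating some paths:
8 → 0 → 7 → 2: 9+1+5 = 15
8 → 6 → 5 → 3 → 2: 1+4+6+3 = 14
Cheapest is 8 → 6 → 5 → 3 → 2 at 14 kPa.
So from 8 the first move is to 6.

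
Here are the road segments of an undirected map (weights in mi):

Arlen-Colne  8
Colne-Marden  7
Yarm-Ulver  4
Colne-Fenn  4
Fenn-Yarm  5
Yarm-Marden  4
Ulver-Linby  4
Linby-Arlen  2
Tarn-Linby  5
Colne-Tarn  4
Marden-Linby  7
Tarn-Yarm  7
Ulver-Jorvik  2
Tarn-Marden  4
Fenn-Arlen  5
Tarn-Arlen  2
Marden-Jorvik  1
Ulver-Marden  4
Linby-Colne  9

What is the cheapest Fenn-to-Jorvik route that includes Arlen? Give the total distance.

12 mi

Best Fenn to Arlen: Fenn → Arlen costing 5
Shortest Arlen→Jorvik: Arlen → Tarn → Marden → Jorvik = 7
Total via Arlen: 5 + 7 = 12 mi.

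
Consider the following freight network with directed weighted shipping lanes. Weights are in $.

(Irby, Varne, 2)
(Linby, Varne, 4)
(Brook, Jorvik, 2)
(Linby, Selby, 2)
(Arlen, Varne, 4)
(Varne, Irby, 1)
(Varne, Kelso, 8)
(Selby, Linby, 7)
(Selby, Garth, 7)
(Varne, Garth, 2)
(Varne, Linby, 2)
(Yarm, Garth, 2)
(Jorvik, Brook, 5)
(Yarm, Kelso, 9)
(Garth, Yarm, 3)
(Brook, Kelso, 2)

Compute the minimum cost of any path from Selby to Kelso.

Compare a few routes:
Selby–Garth–Yarm–Kelso: 7+3+9 = 19
Selby–Linby–Varne–Garth–Yarm–Kelso: 7+4+2+3+9 = 25
The minimum is $19 via Selby–Garth–Yarm–Kelso.

$19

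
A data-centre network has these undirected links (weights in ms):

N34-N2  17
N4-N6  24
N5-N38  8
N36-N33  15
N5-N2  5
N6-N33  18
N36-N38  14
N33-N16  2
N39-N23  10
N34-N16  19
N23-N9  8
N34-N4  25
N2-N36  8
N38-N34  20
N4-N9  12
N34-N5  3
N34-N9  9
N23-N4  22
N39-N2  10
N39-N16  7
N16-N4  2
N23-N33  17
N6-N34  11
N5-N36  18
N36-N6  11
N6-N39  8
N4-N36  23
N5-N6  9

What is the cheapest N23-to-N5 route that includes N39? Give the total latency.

25 ms

Best N23 to N39: N23–N39 costing 10
Best N39 to N5: N39–N2–N5 costing 15
Total via N39: 10 + 15 = 25 ms.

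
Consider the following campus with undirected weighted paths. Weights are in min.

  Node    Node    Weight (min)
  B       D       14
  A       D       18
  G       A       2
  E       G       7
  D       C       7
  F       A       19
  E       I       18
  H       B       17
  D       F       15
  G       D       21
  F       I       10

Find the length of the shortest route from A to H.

49 min

Enumerating some paths:
A–F–D–B–H: 19+15+14+17 = 65
A–G–D–B–H: 2+21+14+17 = 54
A–D–B–H: 18+14+17 = 49
Cheapest is A–D–B–H at 49 min.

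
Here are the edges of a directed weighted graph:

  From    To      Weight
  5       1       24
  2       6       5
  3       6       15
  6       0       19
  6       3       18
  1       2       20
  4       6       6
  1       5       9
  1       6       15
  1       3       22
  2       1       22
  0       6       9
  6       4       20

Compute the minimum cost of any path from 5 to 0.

58

Shortest distances from 5:
5: 0
1: 24  (via 5)
6: 39  (via 1)
2: 44  (via 1)
3: 46  (via 1)
0: 58  (via 6)
Shortest route: 5–1–6–0 = 58.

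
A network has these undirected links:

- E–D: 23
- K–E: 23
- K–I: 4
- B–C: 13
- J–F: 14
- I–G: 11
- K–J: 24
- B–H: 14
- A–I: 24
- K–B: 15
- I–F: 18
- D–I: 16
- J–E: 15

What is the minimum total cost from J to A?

52

Enumerating some paths:
J–K–I–A: 24+4+24 = 52
J–F–I–A: 14+18+24 = 56
The minimum is 52 via J–K–I–A.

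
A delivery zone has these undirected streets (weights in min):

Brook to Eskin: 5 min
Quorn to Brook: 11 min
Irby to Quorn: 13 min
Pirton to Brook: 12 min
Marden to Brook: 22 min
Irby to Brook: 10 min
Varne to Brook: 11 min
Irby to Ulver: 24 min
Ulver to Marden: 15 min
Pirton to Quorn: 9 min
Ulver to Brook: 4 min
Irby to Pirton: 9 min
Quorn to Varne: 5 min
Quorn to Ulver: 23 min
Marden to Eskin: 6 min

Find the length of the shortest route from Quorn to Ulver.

Running Dijkstra from Quorn:
Quorn: 0
Varne: 5  (via Quorn)
Pirton: 9  (via Quorn)
Brook: 11  (via Quorn)
Irby: 13  (via Quorn)
Ulver: 15  (via Brook)
Shortest route: Quorn → Brook → Ulver = 15 min.

15 min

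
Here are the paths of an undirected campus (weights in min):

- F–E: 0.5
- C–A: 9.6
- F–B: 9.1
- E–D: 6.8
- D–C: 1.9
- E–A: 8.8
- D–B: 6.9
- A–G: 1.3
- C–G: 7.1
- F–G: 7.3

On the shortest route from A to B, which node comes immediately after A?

Candidate routes:
A - G - C - D - B: 1.3+7.1+1.9+6.9 = 17.2
A - G - F - B: 1.3+7.3+9.1 = 17.7
Cheapest is A - G - C - D - B at 17.2 min.
So from A the first move is to G.

G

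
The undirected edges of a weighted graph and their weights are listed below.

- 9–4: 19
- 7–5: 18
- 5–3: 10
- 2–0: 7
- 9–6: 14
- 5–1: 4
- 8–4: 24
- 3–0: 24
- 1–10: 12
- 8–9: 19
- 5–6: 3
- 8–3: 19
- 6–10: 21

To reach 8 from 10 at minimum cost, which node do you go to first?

1

Candidate routes:
10–6–9–8: 21+14+19 = 54
10–1–5–6–9–8: 12+4+3+14+19 = 52
10–6–5–3–8: 21+3+10+19 = 53
10–1–5–3–8: 12+4+10+19 = 45
The minimum is 45 via 10–1–5–3–8.
So from 10 the first move is to 1.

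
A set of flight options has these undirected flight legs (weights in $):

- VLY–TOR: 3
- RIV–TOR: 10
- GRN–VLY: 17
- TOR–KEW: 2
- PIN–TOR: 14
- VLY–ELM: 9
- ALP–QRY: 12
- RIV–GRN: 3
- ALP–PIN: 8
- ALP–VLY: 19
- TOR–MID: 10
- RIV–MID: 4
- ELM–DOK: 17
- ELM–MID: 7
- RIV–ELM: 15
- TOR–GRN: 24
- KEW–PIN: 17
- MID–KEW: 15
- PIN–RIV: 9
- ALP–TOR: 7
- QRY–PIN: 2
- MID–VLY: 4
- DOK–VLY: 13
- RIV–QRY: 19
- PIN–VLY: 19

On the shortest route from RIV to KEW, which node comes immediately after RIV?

TOR

Enumerating some paths:
RIV - TOR - KEW: 10+2 = 12
RIV - MID - KEW: 4+15 = 19
RIV - MID - TOR - KEW: 4+10+2 = 16
RIV - MID - VLY - TOR - KEW: 4+4+3+2 = 13
The minimum is $12 via RIV - TOR - KEW.
So from RIV the first move is to TOR.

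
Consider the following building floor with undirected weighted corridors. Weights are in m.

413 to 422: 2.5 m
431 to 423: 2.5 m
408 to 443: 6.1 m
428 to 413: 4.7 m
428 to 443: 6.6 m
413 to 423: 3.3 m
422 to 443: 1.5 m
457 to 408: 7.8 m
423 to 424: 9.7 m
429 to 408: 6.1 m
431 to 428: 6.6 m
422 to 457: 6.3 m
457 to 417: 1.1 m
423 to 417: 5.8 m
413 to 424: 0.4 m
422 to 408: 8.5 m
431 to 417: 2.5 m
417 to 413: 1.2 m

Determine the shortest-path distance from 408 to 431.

Compare a few routes:
408 → 422 → 413 → 417 → 431: 8.5+2.5+1.2+2.5 = 14.7
408 → 457 → 417 → 431: 7.8+1.1+2.5 = 11.4
408 → 457 → 417 → 413 → 423 → 431: 7.8+1.1+1.2+3.3+2.5 = 15.9
408 → 443 → 422 → 413 → 417 → 431: 6.1+1.5+2.5+1.2+2.5 = 13.8
The minimum is 11.4 m via 408 → 457 → 417 → 431.

11.4 m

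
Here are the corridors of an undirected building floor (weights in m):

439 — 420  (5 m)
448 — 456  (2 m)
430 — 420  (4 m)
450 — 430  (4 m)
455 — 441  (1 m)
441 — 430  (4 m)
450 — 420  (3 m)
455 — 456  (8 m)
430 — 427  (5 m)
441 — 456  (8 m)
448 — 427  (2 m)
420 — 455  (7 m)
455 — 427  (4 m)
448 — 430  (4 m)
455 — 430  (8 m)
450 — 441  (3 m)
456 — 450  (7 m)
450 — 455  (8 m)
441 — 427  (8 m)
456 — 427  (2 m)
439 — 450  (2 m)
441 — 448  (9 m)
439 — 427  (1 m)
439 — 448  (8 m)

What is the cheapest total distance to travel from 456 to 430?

6 m

Running Dijkstra from 456:
456: 0
448: 2  (via 456)
427: 2  (via 456)
439: 3  (via 427)
450: 5  (via 439)
455: 6  (via 427)
430: 6  (via 448)
Shortest route: 456–448–430 = 6 m.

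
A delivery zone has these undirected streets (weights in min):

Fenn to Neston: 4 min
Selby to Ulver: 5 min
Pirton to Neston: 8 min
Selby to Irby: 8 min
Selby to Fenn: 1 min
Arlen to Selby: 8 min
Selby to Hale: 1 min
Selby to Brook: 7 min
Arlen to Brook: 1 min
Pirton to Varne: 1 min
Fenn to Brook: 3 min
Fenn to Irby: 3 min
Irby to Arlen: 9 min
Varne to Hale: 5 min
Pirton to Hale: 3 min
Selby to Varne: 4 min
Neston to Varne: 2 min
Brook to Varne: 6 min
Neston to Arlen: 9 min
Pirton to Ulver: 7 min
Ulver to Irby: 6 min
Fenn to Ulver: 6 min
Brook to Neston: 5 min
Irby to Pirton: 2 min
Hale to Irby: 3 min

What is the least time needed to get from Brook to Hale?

5 min

Shortest distances from Brook:
Brook: 0
Arlen: 1  (via Brook)
Fenn: 3  (via Brook)
Selby: 4  (via Fenn)
Hale: 5  (via Selby)
Shortest route: Brook → Fenn → Selby → Hale = 5 min.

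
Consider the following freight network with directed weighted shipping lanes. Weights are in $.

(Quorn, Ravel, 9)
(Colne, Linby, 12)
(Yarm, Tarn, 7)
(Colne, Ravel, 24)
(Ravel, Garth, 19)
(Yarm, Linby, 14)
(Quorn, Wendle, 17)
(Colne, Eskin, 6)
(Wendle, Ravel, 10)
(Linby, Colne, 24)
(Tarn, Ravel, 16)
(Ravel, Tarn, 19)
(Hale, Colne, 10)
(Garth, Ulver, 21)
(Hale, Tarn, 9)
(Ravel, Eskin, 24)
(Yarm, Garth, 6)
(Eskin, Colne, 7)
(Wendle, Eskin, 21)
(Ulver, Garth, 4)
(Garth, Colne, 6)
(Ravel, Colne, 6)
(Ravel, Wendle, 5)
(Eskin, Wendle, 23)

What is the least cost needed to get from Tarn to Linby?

$34

Candidate routes:
Tarn–Ravel–Colne–Linby: 16+6+12 = 34
Tarn–Ravel–Eskin–Colne–Linby: 16+24+7+12 = 59
Tarn–Ravel–Wendle–Eskin–Colne–Linby: 16+5+21+7+12 = 61
Tarn–Ravel–Garth–Colne–Linby: 16+19+6+12 = 53
Cheapest is Tarn–Ravel–Colne–Linby at $34.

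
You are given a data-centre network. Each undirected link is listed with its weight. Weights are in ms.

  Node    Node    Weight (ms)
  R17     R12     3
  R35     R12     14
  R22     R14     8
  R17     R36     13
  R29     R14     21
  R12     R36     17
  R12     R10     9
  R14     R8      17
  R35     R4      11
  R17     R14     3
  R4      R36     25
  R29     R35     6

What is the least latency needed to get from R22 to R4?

Running Dijkstra from R22:
R22: 0
R14: 8  (via R22)
R17: 11  (via R14)
R12: 14  (via R17)
R10: 23  (via R12)
R36: 24  (via R17)
R8: 25  (via R14)
R35: 28  (via R12)
R29: 29  (via R14)
R4: 39  (via R35)
Shortest route: R22 → R14 → R17 → R12 → R35 → R4 = 39 ms.

39 ms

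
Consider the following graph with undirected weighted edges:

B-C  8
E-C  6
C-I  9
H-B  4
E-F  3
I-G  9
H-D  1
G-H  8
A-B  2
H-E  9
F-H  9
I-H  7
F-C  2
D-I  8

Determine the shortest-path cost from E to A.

Running Dijkstra from E:
E: 0
F: 3  (via E)
C: 5  (via F)
H: 9  (via E)
D: 10  (via H)
B: 13  (via C)
I: 14  (via C)
A: 15  (via B)
Shortest route: E → F → C → B → A = 15.

15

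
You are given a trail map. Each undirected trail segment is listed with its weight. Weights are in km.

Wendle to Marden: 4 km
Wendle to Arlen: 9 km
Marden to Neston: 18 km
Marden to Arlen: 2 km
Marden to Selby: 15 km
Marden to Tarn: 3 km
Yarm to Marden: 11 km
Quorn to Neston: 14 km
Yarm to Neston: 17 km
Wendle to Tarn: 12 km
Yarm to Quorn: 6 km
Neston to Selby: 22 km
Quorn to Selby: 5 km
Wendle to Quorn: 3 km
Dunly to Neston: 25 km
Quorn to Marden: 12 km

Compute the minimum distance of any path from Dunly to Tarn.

46 km

Enumerating some paths:
Dunly–Neston–Marden–Tarn: 25+18+3 = 46
Dunly–Neston–Quorn–Wendle–Marden–Tarn: 25+14+3+4+3 = 49
Cheapest is Dunly–Neston–Marden–Tarn at 46 km.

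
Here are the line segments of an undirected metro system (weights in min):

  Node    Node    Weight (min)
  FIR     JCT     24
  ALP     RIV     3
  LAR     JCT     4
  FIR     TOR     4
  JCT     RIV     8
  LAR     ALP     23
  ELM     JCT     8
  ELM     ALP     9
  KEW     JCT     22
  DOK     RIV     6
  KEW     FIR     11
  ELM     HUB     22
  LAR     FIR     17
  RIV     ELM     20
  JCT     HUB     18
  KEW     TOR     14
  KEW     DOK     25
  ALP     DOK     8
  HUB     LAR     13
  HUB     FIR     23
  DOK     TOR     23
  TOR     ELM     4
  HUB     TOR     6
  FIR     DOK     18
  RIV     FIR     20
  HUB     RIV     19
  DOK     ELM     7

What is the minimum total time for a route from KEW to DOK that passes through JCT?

36 min

Shortest KEW→JCT: KEW–JCT = 22
Best JCT to DOK: JCT–RIV–DOK costing 14
Total via JCT: 22 + 14 = 36 min.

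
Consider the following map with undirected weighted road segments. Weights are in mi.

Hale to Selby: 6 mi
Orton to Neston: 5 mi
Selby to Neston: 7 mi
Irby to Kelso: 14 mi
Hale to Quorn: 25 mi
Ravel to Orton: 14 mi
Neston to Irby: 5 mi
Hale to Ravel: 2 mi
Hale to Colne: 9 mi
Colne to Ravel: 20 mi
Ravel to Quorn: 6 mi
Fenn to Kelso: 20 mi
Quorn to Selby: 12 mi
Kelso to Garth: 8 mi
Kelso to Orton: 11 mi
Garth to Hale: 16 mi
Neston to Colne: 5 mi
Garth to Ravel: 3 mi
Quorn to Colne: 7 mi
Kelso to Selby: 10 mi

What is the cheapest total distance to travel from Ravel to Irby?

Shortest distances from Ravel:
Ravel: 0
Hale: 2  (via Ravel)
Garth: 3  (via Ravel)
Quorn: 6  (via Ravel)
Selby: 8  (via Hale)
Kelso: 11  (via Garth)
Colne: 11  (via Hale)
Orton: 14  (via Ravel)
Neston: 15  (via Selby)
Irby: 20  (via Neston)
Shortest route: Ravel → Hale → Selby → Neston → Irby = 20 mi.

20 mi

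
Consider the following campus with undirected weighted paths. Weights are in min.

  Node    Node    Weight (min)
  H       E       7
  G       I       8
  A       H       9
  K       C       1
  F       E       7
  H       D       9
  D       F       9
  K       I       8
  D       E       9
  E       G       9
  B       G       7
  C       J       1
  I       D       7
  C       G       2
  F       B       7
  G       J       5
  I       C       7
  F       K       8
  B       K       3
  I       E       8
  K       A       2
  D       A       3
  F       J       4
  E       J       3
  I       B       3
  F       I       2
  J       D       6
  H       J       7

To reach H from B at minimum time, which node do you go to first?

Compare a few routes:
B - K - C - J - H: 3+1+1+7 = 12
B - K - A - H: 3+2+9 = 14
The minimum is 12 min via B - K - C - J - H.
So from B the first move is to K.

K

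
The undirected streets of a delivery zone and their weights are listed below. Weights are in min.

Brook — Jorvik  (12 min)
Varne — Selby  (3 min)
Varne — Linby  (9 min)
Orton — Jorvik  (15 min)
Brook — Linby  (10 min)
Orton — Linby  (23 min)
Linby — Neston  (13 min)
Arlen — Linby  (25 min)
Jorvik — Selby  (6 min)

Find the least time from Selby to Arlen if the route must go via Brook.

53 min

Best Selby to Brook: Selby → Jorvik → Brook costing 18
Best Brook to Arlen: Brook → Linby → Arlen costing 35
Total via Brook: 18 + 35 = 53 min.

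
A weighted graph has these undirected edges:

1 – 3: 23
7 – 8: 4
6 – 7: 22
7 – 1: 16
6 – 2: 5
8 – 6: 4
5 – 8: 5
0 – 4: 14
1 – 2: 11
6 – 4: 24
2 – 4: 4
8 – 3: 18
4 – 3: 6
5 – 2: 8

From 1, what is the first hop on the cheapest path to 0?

Enumerating some paths:
1 - 7 - 8 - 5 - 2 - 4 - 0: 16+4+5+8+4+14 = 51
1 - 7 - 8 - 6 - 2 - 4 - 0: 16+4+4+5+4+14 = 47
1 - 3 - 4 - 0: 23+6+14 = 43
1 - 2 - 4 - 0: 11+4+14 = 29
Cheapest is 1 - 2 - 4 - 0 at 29.
So from 1 the first move is to 2.

2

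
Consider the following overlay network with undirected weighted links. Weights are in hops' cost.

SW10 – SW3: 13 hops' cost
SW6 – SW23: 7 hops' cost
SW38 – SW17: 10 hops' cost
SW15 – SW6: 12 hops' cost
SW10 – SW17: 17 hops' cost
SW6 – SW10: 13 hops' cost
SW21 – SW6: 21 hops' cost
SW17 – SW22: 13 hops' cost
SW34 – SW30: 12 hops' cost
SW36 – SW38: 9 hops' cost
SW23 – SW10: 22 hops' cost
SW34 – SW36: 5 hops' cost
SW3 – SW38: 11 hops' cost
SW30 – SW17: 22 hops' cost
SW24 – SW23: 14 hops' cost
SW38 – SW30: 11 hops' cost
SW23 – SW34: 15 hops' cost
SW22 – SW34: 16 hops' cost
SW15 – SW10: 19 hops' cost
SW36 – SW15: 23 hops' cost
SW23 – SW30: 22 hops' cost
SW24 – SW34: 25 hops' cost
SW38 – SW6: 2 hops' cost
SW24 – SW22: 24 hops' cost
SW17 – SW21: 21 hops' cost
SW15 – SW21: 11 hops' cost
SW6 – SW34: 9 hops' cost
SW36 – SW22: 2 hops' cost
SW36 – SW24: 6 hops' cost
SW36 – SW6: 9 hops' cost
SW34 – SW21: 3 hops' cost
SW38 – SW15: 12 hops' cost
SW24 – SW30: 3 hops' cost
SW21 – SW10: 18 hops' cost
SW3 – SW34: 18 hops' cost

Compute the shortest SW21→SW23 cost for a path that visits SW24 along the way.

28 hops' cost

Best SW21 to SW24: SW21 → SW34 → SW36 → SW24 costing 14
Shortest SW24→SW23: SW24 → SW23 = 14
Total via SW24: 14 + 14 = 28 hops' cost.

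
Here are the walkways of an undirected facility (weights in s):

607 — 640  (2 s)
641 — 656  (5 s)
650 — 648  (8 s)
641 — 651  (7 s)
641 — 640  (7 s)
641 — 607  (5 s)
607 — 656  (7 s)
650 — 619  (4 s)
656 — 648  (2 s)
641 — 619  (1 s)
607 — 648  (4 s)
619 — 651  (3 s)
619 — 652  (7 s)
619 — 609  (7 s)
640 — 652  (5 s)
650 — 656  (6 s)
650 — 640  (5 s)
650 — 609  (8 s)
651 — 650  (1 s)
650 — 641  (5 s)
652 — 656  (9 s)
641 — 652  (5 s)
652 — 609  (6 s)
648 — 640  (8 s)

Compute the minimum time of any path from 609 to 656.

13 s

Running Dijkstra from 609:
609: 0
652: 6  (via 609)
619: 7  (via 609)
650: 8  (via 609)
641: 8  (via 619)
651: 9  (via 650)
640: 11  (via 652)
607: 13  (via 641)
656: 13  (via 641)
Shortest route: 609 → 619 → 641 → 656 = 13 s.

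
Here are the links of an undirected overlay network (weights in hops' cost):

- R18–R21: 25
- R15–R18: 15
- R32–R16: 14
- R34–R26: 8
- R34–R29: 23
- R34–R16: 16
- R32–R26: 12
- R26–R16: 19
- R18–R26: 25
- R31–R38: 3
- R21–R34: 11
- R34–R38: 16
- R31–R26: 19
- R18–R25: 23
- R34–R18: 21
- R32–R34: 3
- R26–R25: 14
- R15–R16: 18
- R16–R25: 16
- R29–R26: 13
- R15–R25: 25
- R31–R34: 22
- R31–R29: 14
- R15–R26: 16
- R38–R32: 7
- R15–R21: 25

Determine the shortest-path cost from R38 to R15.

34 hops' cost

Candidate routes:
R38–R32–R34–R26–R15: 7+3+8+16 = 34
R38–R32–R26–R15: 7+12+16 = 35
The minimum is 34 hops' cost via R38–R32–R34–R26–R15.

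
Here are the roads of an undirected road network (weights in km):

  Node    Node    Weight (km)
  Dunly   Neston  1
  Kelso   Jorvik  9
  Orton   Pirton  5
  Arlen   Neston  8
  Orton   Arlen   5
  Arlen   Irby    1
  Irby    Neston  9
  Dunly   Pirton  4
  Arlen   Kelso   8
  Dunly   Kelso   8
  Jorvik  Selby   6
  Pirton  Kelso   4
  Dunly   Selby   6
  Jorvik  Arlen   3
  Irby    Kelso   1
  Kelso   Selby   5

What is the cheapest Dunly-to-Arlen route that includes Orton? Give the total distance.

Shortest Dunly→Orton: Dunly–Pirton–Orton = 9
Shortest Orton→Arlen: Orton–Arlen = 5
Total via Orton: 9 + 5 = 14 km.

14 km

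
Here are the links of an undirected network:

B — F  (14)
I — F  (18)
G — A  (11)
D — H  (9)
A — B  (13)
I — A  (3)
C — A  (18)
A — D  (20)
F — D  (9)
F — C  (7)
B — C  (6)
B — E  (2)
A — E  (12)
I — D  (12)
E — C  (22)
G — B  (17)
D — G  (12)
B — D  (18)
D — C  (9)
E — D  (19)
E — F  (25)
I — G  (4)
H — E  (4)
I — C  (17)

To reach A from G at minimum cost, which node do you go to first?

I

Compare a few routes:
G → I → A: 4+3 = 7
G → A: 11 = 11
The minimum is 7 via G → I → A.
So from G the first move is to I.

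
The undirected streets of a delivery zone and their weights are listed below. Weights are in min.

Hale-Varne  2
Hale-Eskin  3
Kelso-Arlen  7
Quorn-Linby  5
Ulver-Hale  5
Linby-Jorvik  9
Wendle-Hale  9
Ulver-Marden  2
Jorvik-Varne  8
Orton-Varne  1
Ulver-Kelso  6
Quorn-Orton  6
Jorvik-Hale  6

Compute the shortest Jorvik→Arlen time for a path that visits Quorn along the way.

Shortest Jorvik→Quorn: Jorvik–Linby–Quorn = 14
Shortest Quorn→Arlen: Quorn–Orton–Varne–Hale–Ulver–Kelso–Arlen = 27
Total via Quorn: 14 + 27 = 41 min.

41 min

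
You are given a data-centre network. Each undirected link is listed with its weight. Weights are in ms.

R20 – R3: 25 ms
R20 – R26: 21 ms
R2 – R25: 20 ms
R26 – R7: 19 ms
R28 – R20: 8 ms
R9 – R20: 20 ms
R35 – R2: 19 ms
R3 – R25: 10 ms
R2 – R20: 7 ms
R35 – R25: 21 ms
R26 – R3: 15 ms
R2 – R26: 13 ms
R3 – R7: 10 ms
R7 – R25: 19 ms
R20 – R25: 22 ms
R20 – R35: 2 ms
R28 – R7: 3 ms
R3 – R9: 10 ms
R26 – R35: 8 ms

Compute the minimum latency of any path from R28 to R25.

Shortest distances from R28:
R28: 0
R7: 3  (via R28)
R20: 8  (via R28)
R35: 10  (via R20)
R3: 13  (via R7)
R2: 15  (via R20)
R26: 18  (via R35)
R25: 22  (via R7)
Shortest route: R28 → R7 → R25 = 22 ms.

22 ms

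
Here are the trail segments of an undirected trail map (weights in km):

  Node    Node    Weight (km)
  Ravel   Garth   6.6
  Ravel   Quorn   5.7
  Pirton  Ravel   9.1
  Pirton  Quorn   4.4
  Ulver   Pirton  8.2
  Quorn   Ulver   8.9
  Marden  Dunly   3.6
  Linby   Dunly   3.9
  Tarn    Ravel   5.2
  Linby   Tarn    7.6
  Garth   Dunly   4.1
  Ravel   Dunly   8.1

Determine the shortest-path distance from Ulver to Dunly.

22.7 km

Running Dijkstra from Ulver:
Ulver: 0
Pirton: 8.2  (via Ulver)
Quorn: 8.9  (via Ulver)
Ravel: 14.6  (via Quorn)
Tarn: 19.8  (via Ravel)
Garth: 21.2  (via Ravel)
Dunly: 22.7  (via Ravel)
Shortest route: Ulver–Quorn–Ravel–Dunly = 22.7 km.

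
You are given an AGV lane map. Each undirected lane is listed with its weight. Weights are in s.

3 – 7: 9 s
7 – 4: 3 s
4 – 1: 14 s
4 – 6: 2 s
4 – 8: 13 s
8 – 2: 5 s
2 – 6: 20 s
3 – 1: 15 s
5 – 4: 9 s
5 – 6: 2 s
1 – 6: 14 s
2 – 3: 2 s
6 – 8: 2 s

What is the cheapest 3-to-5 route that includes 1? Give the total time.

31 s

Shortest 3→1: 3 → 1 = 15
Best 1 to 5: 1 → 6 → 5 costing 16
Total via 1: 15 + 16 = 31 s.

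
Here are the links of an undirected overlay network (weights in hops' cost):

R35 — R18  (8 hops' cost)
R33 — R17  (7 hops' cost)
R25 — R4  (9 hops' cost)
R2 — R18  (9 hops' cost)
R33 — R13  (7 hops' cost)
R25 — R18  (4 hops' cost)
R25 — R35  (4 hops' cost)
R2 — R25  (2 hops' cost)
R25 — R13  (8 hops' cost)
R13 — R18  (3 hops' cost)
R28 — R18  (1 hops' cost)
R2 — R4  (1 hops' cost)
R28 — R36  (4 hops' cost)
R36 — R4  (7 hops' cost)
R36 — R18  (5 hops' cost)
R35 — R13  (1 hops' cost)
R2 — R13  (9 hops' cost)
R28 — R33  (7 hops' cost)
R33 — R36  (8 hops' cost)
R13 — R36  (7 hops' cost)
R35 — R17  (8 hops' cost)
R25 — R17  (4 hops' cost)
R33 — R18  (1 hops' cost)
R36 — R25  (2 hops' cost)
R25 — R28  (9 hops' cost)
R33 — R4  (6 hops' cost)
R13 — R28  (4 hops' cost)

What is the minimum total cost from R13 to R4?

8 hops' cost

Enumerating some paths:
R13 → R18 → R33 → R4: 3+1+6 = 10
R13 → R2 → R4: 9+1 = 10
R13 → R35 → R25 → R2 → R4: 1+4+2+1 = 8
Cheapest is R13 → R35 → R25 → R2 → R4 at 8 hops' cost.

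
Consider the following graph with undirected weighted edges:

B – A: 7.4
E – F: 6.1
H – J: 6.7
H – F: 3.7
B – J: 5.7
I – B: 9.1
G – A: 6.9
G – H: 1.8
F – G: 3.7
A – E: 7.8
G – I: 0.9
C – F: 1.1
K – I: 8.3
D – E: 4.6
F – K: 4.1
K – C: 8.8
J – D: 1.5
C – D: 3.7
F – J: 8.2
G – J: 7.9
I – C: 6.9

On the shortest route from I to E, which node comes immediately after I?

Compare a few routes:
I → G → F → E: 0.9+3.7+6.1 = 10.7
I → G → H → F → E: 0.9+1.8+3.7+6.1 = 12.5
Cheapest is I → G → F → E at 10.7.
So from I the first move is to G.

G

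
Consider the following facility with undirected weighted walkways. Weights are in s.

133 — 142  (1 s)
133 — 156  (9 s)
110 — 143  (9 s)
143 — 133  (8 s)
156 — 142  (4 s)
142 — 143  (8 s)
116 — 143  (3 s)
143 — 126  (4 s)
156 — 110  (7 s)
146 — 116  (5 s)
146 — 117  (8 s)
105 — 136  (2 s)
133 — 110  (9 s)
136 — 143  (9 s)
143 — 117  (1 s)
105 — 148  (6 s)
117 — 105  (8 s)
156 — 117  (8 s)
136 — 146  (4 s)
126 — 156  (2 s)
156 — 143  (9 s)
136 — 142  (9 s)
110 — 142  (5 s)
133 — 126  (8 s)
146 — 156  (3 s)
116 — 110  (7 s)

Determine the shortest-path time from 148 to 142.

17 s

Settle nodes by increasing distance from 148:
148: 0
105: 6  (via 148)
136: 8  (via 105)
146: 12  (via 136)
117: 14  (via 105)
143: 15  (via 117)
156: 15  (via 146)
142: 17  (via 136)
Shortest route: 148–105–136–142 = 17 s.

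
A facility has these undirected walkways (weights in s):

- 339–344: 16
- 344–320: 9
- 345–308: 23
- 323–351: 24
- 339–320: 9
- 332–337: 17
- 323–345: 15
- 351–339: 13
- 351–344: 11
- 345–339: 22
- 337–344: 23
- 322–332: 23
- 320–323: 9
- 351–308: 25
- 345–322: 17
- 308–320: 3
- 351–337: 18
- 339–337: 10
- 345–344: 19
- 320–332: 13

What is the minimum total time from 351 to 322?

Enumerating some paths:
351 - 344 - 345 - 322: 11+19+17 = 47
351 - 339 - 345 - 322: 13+22+17 = 52
The minimum is 47 s via 351 - 344 - 345 - 322.

47 s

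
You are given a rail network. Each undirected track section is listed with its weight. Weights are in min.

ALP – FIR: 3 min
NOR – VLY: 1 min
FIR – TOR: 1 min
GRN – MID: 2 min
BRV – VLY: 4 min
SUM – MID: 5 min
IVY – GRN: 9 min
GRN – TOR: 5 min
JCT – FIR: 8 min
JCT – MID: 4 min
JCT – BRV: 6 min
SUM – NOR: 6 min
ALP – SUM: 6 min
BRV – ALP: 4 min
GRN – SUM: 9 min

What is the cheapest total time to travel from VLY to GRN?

Shortest distances from VLY:
VLY: 0
NOR: 1  (via VLY)
BRV: 4  (via VLY)
SUM: 7  (via NOR)
ALP: 8  (via BRV)
JCT: 10  (via BRV)
FIR: 11  (via ALP)
TOR: 12  (via FIR)
MID: 12  (via SUM)
GRN: 14  (via MID)
Shortest route: VLY → NOR → SUM → MID → GRN = 14 min.

14 min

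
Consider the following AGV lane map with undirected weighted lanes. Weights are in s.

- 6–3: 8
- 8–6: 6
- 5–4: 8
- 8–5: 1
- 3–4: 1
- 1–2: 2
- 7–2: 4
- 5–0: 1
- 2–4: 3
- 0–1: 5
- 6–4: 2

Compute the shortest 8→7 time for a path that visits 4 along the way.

15 s

Best 8 to 4: 8–6–4 costing 8
Shortest 4→7: 4–2–7 = 7
Total via 4: 8 + 7 = 15 s.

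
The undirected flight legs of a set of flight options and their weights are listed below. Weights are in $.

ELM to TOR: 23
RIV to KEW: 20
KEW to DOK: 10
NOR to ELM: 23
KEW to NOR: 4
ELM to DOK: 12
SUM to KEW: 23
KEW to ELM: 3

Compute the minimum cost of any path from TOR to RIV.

$46

Settle nodes by increasing distance from TOR:
TOR: 0
ELM: 23  (via TOR)
KEW: 26  (via ELM)
NOR: 30  (via KEW)
DOK: 35  (via ELM)
RIV: 46  (via KEW)
Shortest route: TOR → ELM → KEW → RIV = $46.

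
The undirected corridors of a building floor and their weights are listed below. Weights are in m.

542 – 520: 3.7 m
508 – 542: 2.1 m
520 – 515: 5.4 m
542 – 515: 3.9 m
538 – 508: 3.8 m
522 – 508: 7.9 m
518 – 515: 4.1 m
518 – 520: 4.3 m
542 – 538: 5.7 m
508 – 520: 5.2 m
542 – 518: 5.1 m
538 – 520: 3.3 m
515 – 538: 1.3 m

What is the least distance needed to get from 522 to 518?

15.1 m

Running Dijkstra from 522:
522: 0
508: 7.9  (via 522)
542: 10  (via 508)
538: 11.7  (via 508)
515: 13  (via 538)
520: 13.1  (via 508)
518: 15.1  (via 542)
Shortest route: 522 → 508 → 542 → 518 = 15.1 m.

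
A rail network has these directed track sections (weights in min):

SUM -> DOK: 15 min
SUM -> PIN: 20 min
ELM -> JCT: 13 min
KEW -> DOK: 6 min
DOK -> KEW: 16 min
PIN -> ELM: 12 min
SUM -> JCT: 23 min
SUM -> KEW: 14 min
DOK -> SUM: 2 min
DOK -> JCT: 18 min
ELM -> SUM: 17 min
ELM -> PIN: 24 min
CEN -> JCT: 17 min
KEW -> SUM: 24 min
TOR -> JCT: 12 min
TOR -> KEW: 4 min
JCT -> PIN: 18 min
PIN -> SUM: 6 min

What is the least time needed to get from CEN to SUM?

41 min

Shortest distances from CEN:
CEN: 0
JCT: 17  (via CEN)
PIN: 35  (via JCT)
SUM: 41  (via PIN)
Shortest route: CEN → JCT → PIN → SUM = 41 min.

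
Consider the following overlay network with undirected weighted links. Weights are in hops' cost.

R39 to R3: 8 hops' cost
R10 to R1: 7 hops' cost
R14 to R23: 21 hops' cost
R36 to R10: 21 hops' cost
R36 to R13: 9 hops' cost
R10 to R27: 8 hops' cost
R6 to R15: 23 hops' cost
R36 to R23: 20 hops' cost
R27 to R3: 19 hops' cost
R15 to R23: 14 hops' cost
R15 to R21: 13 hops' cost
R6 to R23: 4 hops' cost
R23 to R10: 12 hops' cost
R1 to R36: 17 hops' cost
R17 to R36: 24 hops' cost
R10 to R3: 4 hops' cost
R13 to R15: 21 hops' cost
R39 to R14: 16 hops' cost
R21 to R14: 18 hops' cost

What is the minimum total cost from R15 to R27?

34 hops' cost

Running Dijkstra from R15:
R15: 0
R21: 13  (via R15)
R23: 14  (via R15)
R6: 18  (via R23)
R13: 21  (via R15)
R10: 26  (via R23)
R36: 30  (via R13)
R3: 30  (via R10)
R14: 31  (via R21)
R1: 33  (via R10)
R27: 34  (via R10)
Shortest route: R15–R23–R10–R27 = 34 hops' cost.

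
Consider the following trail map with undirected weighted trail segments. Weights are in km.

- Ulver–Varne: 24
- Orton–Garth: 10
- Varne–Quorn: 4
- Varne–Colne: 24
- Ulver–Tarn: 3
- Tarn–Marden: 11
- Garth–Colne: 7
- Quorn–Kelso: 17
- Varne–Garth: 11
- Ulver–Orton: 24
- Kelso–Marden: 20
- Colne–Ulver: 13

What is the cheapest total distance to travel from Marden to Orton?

38 km

Compare a few routes:
Marden–Tarn–Ulver–Orton: 11+3+24 = 38
Marden–Tarn–Ulver–Varne–Garth–Orton: 11+3+24+11+10 = 59
Marden–Tarn–Ulver–Colne–Garth–Orton: 11+3+13+7+10 = 44
The minimum is 38 km via Marden–Tarn–Ulver–Orton.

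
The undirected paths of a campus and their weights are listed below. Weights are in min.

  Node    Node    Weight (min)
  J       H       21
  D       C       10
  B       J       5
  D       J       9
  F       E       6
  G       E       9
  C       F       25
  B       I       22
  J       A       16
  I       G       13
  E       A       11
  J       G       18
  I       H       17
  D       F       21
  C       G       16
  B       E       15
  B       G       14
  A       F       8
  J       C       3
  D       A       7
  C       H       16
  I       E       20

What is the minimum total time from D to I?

36 min

Compare a few routes:
D - J - B - I: 9+5+22 = 36
D - C - G - I: 10+16+13 = 39
D - A - E - G - I: 7+11+9+13 = 40
D - A - E - I: 7+11+20 = 38
Cheapest is D - J - B - I at 36 min.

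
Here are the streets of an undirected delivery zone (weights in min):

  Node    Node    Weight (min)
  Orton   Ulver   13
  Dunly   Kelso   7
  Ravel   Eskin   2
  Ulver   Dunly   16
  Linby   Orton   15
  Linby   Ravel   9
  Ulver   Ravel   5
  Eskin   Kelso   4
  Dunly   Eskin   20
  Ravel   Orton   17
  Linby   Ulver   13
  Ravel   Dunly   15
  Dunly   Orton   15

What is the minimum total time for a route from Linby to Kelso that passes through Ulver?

Best Linby to Ulver: Linby–Ulver costing 13
Best Ulver to Kelso: Ulver–Ravel–Eskin–Kelso costing 11
Total via Ulver: 13 + 11 = 24 min.

24 min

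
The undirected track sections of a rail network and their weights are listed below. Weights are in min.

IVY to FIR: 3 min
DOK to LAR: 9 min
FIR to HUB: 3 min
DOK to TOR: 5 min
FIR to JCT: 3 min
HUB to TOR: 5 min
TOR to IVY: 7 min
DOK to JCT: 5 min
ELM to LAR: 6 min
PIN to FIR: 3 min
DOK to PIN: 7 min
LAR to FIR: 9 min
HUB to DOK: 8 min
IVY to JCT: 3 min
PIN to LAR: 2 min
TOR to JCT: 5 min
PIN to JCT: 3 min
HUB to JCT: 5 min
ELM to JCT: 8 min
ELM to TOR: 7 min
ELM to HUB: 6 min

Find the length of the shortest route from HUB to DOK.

Shortest distances from HUB:
HUB: 0
FIR: 3  (via HUB)
JCT: 5  (via HUB)
TOR: 5  (via HUB)
IVY: 6  (via FIR)
PIN: 6  (via FIR)
ELM: 6  (via HUB)
DOK: 8  (via HUB)
Shortest route: HUB → DOK = 8 min.

8 min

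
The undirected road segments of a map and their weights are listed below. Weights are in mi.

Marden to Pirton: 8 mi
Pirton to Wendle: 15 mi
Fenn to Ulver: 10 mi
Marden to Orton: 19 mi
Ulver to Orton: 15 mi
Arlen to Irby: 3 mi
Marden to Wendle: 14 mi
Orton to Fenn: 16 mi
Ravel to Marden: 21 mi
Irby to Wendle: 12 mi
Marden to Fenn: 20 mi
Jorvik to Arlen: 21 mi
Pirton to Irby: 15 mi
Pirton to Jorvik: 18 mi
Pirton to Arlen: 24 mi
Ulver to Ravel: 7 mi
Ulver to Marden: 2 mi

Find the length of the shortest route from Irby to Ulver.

25 mi

Candidate routes:
Irby–Wendle–Pirton–Marden–Ulver: 12+15+8+2 = 37
Irby–Pirton–Marden–Ulver: 15+8+2 = 25
Irby–Arlen–Pirton–Marden–Ulver: 3+24+8+2 = 37
Irby–Wendle–Marden–Ulver: 12+14+2 = 28
The minimum is 25 mi via Irby–Pirton–Marden–Ulver.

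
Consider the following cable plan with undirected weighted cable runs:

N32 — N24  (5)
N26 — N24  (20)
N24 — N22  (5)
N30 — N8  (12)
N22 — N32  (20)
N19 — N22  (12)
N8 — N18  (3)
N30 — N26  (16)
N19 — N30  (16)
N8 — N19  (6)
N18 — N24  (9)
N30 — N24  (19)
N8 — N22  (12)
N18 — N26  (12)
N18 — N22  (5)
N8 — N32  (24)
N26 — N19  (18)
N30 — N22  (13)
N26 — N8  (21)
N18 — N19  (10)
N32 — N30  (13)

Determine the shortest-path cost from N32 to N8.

17

Running Dijkstra from N32:
N32: 0
N24: 5  (via N32)
N22: 10  (via N24)
N30: 13  (via N32)
N18: 14  (via N24)
N8: 17  (via N18)
Shortest route: N32 → N24 → N18 → N8 = 17.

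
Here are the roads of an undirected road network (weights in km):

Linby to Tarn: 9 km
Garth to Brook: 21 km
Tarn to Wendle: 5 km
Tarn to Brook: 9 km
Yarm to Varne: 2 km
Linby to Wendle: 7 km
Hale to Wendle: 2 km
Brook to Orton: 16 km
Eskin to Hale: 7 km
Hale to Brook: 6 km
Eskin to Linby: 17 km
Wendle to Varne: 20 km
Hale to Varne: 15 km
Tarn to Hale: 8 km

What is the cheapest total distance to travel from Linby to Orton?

31 km

Running Dijkstra from Linby:
Linby: 0
Wendle: 7  (via Linby)
Tarn: 9  (via Linby)
Hale: 9  (via Wendle)
Brook: 15  (via Hale)
Eskin: 16  (via Hale)
Varne: 24  (via Hale)
Yarm: 26  (via Varne)
Orton: 31  (via Brook)
Shortest route: Linby → Wendle → Hale → Brook → Orton = 31 km.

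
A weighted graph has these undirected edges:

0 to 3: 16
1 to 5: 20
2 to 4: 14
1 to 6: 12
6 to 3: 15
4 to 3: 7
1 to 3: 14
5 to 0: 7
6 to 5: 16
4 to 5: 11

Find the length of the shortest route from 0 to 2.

32

Compare a few routes:
0 - 3 - 4 - 2: 16+7+14 = 37
0 - 5 - 4 - 2: 7+11+14 = 32
The minimum is 32 via 0 - 5 - 4 - 2.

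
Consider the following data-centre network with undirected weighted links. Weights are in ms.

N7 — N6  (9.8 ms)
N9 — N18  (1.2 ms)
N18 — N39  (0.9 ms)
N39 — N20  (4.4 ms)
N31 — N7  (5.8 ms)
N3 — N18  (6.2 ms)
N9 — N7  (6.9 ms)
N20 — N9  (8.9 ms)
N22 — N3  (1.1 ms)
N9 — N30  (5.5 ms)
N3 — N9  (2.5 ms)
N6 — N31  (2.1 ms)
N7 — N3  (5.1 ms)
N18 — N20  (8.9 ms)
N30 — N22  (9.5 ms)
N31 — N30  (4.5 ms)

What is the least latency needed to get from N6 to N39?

Shortest distances from N6:
N6: 0
N31: 2.1  (via N6)
N30: 6.6  (via N31)
N7: 7.9  (via N31)
N9: 12.1  (via N30)
N3: 13  (via N7)
N18: 13.3  (via N9)
N22: 14.1  (via N3)
N39: 14.2  (via N18)
Shortest route: N6 → N31 → N30 → N9 → N18 → N39 = 14.2 ms.

14.2 ms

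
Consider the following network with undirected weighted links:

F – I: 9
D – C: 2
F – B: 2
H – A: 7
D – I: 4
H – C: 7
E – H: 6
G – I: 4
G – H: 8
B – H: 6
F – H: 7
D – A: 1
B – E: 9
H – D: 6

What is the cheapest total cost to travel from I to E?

Candidate routes:
I–D–H–E: 4+6+6 = 16
I–G–H–E: 4+8+6 = 18
I–D–A–H–E: 4+1+7+6 = 18
The minimum is 16 via I–D–H–E.

16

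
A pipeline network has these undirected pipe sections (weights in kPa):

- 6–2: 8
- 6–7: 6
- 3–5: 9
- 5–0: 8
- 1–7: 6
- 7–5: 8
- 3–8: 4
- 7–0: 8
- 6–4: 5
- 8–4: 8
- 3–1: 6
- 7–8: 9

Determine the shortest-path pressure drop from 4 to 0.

19 kPa

Settle nodes by increasing distance from 4:
4: 0
6: 5  (via 4)
8: 8  (via 4)
7: 11  (via 6)
3: 12  (via 8)
2: 13  (via 6)
1: 17  (via 7)
0: 19  (via 7)
Shortest route: 4 → 6 → 7 → 0 = 19 kPa.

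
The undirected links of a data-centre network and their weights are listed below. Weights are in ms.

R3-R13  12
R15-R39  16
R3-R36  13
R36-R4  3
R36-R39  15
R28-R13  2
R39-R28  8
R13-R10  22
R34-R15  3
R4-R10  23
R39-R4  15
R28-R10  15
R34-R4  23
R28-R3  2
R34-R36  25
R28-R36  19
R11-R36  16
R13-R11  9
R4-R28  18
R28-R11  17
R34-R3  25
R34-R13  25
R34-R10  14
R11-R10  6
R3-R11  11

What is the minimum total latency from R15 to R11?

Running Dijkstra from R15:
R15: 0
R34: 3  (via R15)
R39: 16  (via R15)
R10: 17  (via R34)
R11: 23  (via R10)
Shortest route: R15 → R34 → R10 → R11 = 23 ms.

23 ms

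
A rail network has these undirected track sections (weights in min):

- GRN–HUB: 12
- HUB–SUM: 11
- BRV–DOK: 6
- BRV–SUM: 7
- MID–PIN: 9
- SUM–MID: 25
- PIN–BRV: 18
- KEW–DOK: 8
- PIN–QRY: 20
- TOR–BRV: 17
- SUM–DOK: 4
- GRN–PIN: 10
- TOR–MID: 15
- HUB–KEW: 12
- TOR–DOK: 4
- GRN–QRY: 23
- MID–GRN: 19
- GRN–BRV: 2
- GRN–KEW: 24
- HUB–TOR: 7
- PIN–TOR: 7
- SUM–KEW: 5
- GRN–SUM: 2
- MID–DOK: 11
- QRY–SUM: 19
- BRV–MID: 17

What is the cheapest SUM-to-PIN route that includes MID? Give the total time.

Shortest SUM→MID: SUM → DOK → MID = 15
Shortest MID→PIN: MID → PIN = 9
Total via MID: 15 + 9 = 24 min.

24 min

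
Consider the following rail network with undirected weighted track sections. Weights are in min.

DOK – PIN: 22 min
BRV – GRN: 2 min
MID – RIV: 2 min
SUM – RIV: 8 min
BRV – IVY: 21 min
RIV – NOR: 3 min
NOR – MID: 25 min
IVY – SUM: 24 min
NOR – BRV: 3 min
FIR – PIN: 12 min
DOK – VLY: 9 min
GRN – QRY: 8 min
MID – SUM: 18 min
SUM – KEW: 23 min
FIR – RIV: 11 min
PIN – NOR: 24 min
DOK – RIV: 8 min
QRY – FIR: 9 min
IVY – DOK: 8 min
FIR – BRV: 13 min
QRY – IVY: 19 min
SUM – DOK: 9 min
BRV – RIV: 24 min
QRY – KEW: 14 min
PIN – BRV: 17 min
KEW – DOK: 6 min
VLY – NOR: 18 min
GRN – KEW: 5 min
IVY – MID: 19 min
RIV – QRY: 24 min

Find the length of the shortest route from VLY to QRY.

28 min

Candidate routes:
VLY - DOK - KEW - GRN - QRY: 9+6+5+8 = 28
VLY - DOK - KEW - QRY: 9+6+14 = 29
The minimum is 28 min via VLY - DOK - KEW - GRN - QRY.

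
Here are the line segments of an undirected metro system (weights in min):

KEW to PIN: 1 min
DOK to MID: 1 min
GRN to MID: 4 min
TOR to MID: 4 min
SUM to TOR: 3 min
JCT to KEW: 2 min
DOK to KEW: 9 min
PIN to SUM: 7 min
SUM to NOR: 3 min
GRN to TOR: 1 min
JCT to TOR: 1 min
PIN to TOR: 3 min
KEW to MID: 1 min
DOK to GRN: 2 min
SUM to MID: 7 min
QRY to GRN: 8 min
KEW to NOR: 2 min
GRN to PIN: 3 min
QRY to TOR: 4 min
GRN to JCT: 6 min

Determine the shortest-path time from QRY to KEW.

7 min

Settle nodes by increasing distance from QRY:
QRY: 0
TOR: 4  (via QRY)
GRN: 5  (via TOR)
JCT: 5  (via TOR)
SUM: 7  (via TOR)
DOK: 7  (via GRN)
PIN: 7  (via TOR)
KEW: 7  (via JCT)
Shortest route: QRY–TOR–JCT–KEW = 7 min.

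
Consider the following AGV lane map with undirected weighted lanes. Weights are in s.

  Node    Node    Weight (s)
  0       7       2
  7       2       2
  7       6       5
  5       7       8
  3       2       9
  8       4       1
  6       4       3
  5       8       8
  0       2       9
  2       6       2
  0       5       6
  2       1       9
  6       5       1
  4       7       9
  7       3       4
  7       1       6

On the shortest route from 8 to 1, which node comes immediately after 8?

4

Enumerating some paths:
8 - 4 - 6 - 2 - 7 - 1: 1+3+2+2+6 = 14
8 - 4 - 6 - 2 - 1: 1+3+2+9 = 15
The minimum is 14 s via 8 - 4 - 6 - 2 - 7 - 1.
So from 8 the first move is to 4.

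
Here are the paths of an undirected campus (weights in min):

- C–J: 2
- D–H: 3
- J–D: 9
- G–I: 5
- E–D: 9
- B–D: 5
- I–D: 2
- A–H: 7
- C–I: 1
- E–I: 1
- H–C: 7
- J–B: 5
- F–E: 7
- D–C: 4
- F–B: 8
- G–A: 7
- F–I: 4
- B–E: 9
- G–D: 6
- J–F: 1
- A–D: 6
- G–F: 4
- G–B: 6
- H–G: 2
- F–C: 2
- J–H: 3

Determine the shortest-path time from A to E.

Compare a few routes:
A - D - I - E: 6+2+1 = 9
A - H - D - I - E: 7+3+2+1 = 13
A - D - C - I - E: 6+4+1+1 = 12
A - G - I - E: 7+5+1 = 13
The minimum is 9 min via A - D - I - E.

9 min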